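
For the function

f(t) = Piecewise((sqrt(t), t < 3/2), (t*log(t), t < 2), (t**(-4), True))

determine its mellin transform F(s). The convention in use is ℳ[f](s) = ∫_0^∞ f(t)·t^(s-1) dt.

(-32*2**(2*s)*(s - 4)*(2*s + 1) + 3**s*s*(s - 4)*(2*s + 1)*(-24*log(3) + 24*log(2)) + 3**s*(s - 4)*(2*s + 1)*(-24*log(3) + 24*log(2)) + 24*3**s*(s - 4)*(2*s + 1) + 16*3**s*sqrt(6)*(s - 4)*(s**2 + 2*s + 1) + 32*4**s*s*(s - 4)*(2*s + 1)*log(2) + 32*4**s*(s - 4)*(2*s + 1)*log(2) - 4**s*(2*s + 1)*(s**2 + 2*s + 1))/(16*2**s*(s - 4)*(2*s + 1)*(s**2 + 2*s + 1))
  -1/2 < Re(s) < 4

the 3 pieces separated at 3/2, 2 each add one integral
for t in [0, 3/2): the term is ∫ sqrt(t)·t^(s-1)
∫ over [3/2, 2) of t*log(t)·t^(s-1) joins the sum
segment 2 to ∞ holds t**(-4); add its integral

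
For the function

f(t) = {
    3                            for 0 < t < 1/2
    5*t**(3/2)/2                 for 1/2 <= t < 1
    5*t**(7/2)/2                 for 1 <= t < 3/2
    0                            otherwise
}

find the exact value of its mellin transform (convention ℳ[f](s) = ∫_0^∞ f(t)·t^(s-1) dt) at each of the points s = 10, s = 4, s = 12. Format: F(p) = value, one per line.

breakpoints 1/2, 1: one integral from each of the 3 segments
over [0, 1/2), the kernel integral of 3 enters the sum
on [1/2, 1): add ∫ 5*t**(3/2)/2·t^(s-1) dt
segment 1 to 3/2 holds 5*t**(7/2)/2; add its integral

F(10) = -5*sqrt(2)/94208 + 206663/6359040 + 295245*sqrt(6)/16384
F(4) = -5*sqrt(2)/704 + 355/2112 + 729*sqrt(6)/256
F(12) = -5*sqrt(2)/442368 + 328517/13713408 + 71744535*sqrt(6)/2031616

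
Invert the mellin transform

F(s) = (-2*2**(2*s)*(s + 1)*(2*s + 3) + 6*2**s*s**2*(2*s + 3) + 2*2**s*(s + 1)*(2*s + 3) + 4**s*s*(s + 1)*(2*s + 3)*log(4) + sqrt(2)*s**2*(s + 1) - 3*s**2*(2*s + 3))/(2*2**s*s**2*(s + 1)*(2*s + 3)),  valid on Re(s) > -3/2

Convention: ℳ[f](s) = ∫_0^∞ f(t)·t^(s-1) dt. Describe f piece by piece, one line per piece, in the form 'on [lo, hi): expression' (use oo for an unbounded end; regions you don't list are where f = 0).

slice at 1/2, 1, transform all 3 pieces, and sum them
segment 0 to 1/2 holds t**(3/2); add its integral
the [1/2, 1) slice contributes ∫ 3*t·t^(s-1) dt
segment 1 to 2 holds log(t); add its integral

on [0, 1/2): t**(3/2)
on [1/2, 1): 3*t
on [1, 2): log(t)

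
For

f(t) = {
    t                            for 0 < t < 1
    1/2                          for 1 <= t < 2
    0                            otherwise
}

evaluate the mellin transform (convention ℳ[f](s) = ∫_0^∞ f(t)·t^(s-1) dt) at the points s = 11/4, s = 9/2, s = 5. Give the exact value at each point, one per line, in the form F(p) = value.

along the cuts 1, ℳ[f](s) splits into 2 integrals
∫ t·t^(s-1) over [0, 1)
between 1 and 2 the integrand is 1/2·t^(s-1)

F(11/4) = 14/165 + 8*2**(3/4)/11
F(9/2) = 7/99 + 16*sqrt(2)/9
F(5) = 49/15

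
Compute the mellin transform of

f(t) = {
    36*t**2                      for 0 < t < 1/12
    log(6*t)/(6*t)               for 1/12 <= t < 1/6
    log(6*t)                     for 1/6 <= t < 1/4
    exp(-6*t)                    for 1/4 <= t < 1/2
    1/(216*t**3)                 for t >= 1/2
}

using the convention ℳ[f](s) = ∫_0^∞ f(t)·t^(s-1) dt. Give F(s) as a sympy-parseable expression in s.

(108*2**s*s**2*(s - 3)*(s + 2)*(s**2 - 2*s + 1)*uppergamma(s, 3/2) - 108*2**s*s**2*(s - 3)*(s + 2)*(s**2 - 2*s + 1)*uppergamma(s, 3) - 108*2**s*s**2*(s - 3)*(s + 2) + 108*2**s*(s - 3)*(s + 2)*(s**2 - 2*s + 1) - 108*3**s*s*(s - 3)*(s + 2)*(s**2 - 2*s + 1)*log(2) + 108*3**s*s*(s - 3)*(s + 2)*(s**2 - 2*s + 1)*log(3) - 108*3**s*(s - 3)*(s + 2)*(s**2 - 2*s + 1) - 4*6**s*s**2*(s + 2)*(s**2 - 2*s + 1) + 216*s**3*(s - 3)*(s + 2)*log(2) - 216*s**2*(s - 3)*(s + 2)*log(2) + 216*s**2*(s - 3)*(s + 2) + 27*s**2*(s - 3)*(s**2 - 2*s + 1))/(108*2**(2*s)*3**s*s**2*(s - 3)*(s + 2)*(s**2 - 2*s + 1))
  -2 < Re(s) < 3

undo the common scale on t: 4*t**2 on [0, 1/4); log(2*t)/(2*t) on [1/4, 1/2); log(2*t) on [1/2, 3/4); …
back out the common scale on t: t**2 on [0, 1/2); log(t)/t on [1/2, 1); log(t) on [1, 3/2); …
split f at 1/12, 1/6, 1/4, 1/2: ℳ[f](s) collects 5 kernel integrals
∫ 36*t**2·t^(s-1) over [0, 1/12)
[1/12, 1/6) adds the kernel integral of log(6*t)/(6*t)
∫ over [1/6, 1/4) of log(6*t)·t^(s-1) joins the sum
segment [1/4, 1/2) carries exp(-6*t); integrate it
the [1/2, ∞) slice contributes ∫ 1/(216*t**3)·t^(s-1) dt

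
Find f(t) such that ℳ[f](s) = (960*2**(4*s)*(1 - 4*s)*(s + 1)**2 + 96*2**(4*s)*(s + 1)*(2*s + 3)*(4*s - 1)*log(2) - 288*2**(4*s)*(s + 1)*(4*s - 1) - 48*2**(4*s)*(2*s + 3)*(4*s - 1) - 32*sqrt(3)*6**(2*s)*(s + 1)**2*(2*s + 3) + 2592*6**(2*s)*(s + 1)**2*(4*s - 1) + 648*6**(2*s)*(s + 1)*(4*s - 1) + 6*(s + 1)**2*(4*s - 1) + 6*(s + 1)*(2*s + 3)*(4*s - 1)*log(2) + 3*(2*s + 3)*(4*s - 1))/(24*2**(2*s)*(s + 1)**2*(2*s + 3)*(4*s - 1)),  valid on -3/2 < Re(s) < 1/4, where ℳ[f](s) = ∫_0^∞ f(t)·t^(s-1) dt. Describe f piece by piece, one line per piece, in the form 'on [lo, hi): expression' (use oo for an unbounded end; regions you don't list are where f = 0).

on [0, 1/4): t**(3/2)
on [1/4, 4): t*log(sqrt(t))
on [4, 9): t*(sqrt(t) + 3)
on [9, oo): t**(-1/4)

remove the shared t-power first: sqrt(t) on [0, 1/4); log(sqrt(t)) on [1/4, 4); sqrt(t) + 3 on [4, 9); …
remove the power substitution first: t on [0, 1/2); log(t) on [1/2, 2); t + 3 on [2, 3); …
the 4 pieces separated at 1/4, 4, 9 each add one integral
on [0, 1/4) integrate f = t**(3/2) against the kernel
[1/4, 4) adds the kernel integral of t*log(sqrt(t))
piece [4, 9): integrate t*(sqrt(t) + 3) against the kernel
segment 9 to ∞ holds t**(-1/4); add its integral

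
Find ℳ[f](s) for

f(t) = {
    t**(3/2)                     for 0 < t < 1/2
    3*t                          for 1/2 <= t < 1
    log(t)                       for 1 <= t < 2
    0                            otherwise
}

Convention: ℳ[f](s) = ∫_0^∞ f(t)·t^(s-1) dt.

(-2*2**(2*s)*(s + 1)*(2*s + 3) + 6*2**s*s**2*(2*s + 3) + 2*2**s*(s + 1)*(2*s + 3) + 4**s*s*(s + 1)*(2*s + 3)*log(4) + sqrt(2)*s**2*(s + 1) - 3*s**2*(2*s + 3))/(2*2**s*s**2*(s + 1)*(2*s + 3))
  Re(s) > -3/2

f breaks at 1/2, 1 into 3 integrals to sum
∫ t**(3/2)·t^(s-1) over [0, 1/2)
on [1/2, 1) integrate f = 3*t against the kernel
∫ log(t)·t^(s-1) over [1, 2)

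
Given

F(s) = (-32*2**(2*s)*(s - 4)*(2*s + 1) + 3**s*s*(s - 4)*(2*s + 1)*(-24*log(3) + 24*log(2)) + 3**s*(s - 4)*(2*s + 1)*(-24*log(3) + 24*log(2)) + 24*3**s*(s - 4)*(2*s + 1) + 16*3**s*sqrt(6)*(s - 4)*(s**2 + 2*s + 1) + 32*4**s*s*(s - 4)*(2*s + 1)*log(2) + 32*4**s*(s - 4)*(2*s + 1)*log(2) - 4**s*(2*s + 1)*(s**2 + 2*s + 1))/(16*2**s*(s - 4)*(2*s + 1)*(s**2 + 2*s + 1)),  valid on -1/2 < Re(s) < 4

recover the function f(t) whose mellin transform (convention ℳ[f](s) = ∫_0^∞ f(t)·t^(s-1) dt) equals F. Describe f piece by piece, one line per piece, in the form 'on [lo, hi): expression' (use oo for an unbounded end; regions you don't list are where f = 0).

on [0, 3/2): sqrt(t)
on [3/2, 2): t*log(t)
on [2, oo): t**(-4)

split f at 3/2, 2: ℳ[f](s) collects 3 kernel integrals
between 0 and 3/2 the integrand is sqrt(t)·t^(s-1)
the [3/2, 2) slice contributes ∫ t*log(t)·t^(s-1) dt
[2, ∞) adds the kernel integral of t**(-4)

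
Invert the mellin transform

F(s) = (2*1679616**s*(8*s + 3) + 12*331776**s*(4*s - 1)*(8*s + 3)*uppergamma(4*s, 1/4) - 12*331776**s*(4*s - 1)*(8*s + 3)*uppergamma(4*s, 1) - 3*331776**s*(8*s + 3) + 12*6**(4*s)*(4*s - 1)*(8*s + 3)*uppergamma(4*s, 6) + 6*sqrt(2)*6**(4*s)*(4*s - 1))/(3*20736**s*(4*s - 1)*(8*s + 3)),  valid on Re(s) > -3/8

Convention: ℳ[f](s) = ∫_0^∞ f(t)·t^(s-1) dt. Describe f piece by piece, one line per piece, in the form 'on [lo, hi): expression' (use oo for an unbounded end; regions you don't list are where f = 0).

on [0, 1/16): t**(3/8)
on [1/16, 16): exp(-t**(1/4)/2)
on [16, 81): 1/(2*t**(1/4))
on [81, oo): exp(-2*t**(1/4))

remove the power substitution first: t**(3/4) on [0, 1/4); exp(-sqrt(t)/2) on [1/4, 4); 1/(2*sqrt(t)) on [4, 9); …
remove the power substitution first: t**(3/2) on [0, 1/2); exp(-t/2) on [1/2, 2); 1/(2*t) on [2, 3); …
f breaks at 1/16, 16, 81 into 4 integrals to sum
segment 0 to 1/16 holds t**(3/8); add its integral
∫ over [1/16, 16) of exp(-t**(1/4)/2)·t^(s-1) joins the sum
between 16 and 81 the integrand is 1/(2*t**(1/4))·t^(s-1)
segment [81, ∞) carries exp(-2*t**(1/4)); integrate it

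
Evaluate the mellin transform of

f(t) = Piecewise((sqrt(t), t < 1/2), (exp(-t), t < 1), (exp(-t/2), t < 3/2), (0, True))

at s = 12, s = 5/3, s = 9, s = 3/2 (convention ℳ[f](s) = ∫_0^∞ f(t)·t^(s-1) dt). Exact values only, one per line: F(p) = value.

F(12) = -354434904271143*exp(-3/4)/1024 - 108505112*exp(-1) + sqrt(2)/102400 + 552203144321471*exp(-1/2)/2048
F(5/3) = -2*2**(2/3)*uppergamma(5/3, 3/4) - uppergamma(5/3, 1) + 3*2**(5/6)/52 + uppergamma(5/3, 1/2) + 2*2**(2/3)*uppergamma(5/3, 1/2)
F(9) = -5593984641*exp(-3/4)/128 - 109601*exp(-1) + sqrt(2)/9728 + 8730218097*exp(-1/2)/256
F(3/2) = -sqrt(6)*exp(-3/4) - sqrt(2)*sqrt(pi)*erfc(sqrt(3)/2) - exp(-1) - sqrt(pi)*erfc(1)/2 + 1/8 + sqrt(pi)*erfc(sqrt(2)/2)/2 + sqrt(2)*exp(-1/2)/2 + sqrt(2)*sqrt(pi)*erfc(sqrt(2)/2) + 2*exp(-1/2)

summing 3 kernel integrals split by 1/2, 1 yields ℳ[f](s)
segment [0, 1/2) carries sqrt(t); integrate it
segment [1/2, 1) carries exp(-t); integrate it
∫ over [1, 3/2) of exp(-t/2)·t^(s-1) joins the sum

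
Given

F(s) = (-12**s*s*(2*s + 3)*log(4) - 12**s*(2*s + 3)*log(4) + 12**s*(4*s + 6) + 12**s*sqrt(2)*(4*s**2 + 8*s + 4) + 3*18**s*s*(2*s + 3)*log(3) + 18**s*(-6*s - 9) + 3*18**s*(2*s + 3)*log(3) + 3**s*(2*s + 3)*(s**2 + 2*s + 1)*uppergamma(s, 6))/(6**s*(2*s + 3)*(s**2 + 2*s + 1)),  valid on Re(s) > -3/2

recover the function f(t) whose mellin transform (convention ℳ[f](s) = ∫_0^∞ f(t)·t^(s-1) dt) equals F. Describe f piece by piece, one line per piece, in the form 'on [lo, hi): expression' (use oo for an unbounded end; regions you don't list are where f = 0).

on [0, 2): t**(3/2)
on [2, 3): t*log(t)
on [3, oo): exp(-2*t)

split f at 2, 3: ℳ[f](s) collects 3 kernel integrals
segment [0, 2) carries t**(3/2); integrate it
over [2, 3), the kernel integral of t*log(t) enters the sum
on [3, ∞) integrate f = exp(-2*t) against the kernel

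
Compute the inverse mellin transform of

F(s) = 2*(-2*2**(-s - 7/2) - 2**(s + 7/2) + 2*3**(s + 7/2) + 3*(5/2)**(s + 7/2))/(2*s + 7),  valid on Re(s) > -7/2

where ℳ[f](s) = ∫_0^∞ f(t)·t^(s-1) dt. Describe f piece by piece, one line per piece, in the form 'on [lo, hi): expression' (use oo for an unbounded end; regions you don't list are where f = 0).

on [0, 1/2): 2*t**(7/2)
on [1/2, 2): 4*t**(7/2)
on [2, 5/2): 5*t**(7/2)
on [5/2, 3): 2*t**(7/2)

breakpoints 1/2, 2, 5/2: one integral from each of the 4 segments
on [0, 1/2): add ∫ 2*t**(7/2)·t^(s-1) dt
over [1/2, 2), the kernel integral of 4*t**(7/2) enters the sum
segment [2, 5/2) carries 5*t**(7/2); integrate it
[5/2, 3) adds the kernel integral of 2*t**(7/2)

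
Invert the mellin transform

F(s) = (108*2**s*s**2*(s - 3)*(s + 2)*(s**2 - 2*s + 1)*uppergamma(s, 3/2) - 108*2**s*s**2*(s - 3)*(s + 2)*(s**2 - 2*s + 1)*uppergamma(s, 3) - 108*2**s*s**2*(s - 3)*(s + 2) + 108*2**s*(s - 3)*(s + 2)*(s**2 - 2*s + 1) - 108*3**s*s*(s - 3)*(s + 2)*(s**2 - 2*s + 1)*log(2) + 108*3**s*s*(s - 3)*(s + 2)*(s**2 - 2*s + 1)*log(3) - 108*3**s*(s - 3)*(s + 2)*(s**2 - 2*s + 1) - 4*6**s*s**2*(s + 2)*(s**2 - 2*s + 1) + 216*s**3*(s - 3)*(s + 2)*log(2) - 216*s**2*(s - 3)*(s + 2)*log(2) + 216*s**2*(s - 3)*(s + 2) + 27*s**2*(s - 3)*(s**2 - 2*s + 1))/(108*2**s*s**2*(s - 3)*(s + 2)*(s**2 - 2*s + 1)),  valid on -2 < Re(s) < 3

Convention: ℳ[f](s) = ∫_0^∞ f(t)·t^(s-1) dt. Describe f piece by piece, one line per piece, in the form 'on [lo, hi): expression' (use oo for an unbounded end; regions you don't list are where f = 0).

on [0, 1/2): t**2
on [1/2, 1): log(t)/t
on [1, 3/2): log(t)
on [3/2, 3): exp(-t)
on [3, oo): t**(-3)

integrate the 5 segments split at 1/2, 1, 3/2, 3, then add the results
over [0, 1/2), the kernel integral of t**2 enters the sum
for t in [1/2, 1): the term is ∫ log(t)/t·t^(s-1)
[1, 3/2) adds the kernel integral of log(t)
[3/2, 3) adds the kernel integral of exp(-t)
∫ t**(-3)·t^(s-1) over [3, ∞)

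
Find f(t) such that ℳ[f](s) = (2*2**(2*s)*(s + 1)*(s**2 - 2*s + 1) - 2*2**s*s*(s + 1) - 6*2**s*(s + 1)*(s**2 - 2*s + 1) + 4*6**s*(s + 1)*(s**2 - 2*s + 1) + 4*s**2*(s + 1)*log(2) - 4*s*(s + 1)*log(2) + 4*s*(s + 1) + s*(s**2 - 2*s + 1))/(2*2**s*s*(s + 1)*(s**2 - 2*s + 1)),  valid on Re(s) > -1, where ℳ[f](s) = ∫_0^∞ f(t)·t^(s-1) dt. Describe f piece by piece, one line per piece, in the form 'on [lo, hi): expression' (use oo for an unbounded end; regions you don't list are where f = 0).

slice at 1/2, 1, 2, transform all 4 pieces, and sum them
∫ t·t^(s-1) over [0, 1/2)
∫ over [1/2, 1) of log(t)/t·t^(s-1) joins the sum
∫ over [1, 2) of 3·t^(s-1) joins the sum
over [2, 3), the kernel integral of 2 enters the sum

on [0, 1/2): t
on [1/2, 1): log(t)/t
on [1, 2): 3
on [2, 3): 2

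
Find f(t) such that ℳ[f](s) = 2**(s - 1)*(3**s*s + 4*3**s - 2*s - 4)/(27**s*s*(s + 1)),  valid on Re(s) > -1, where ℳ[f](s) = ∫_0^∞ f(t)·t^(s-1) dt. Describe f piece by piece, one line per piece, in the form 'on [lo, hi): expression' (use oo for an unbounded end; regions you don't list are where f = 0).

undo the common scale on t: 9*t/2 on [0, 1/9); 2 - 9*t/2 on [1/9, 1/3)
undo the common scale on t: 3*t/2 on [0, 1/3); 2 - 3*t/2 on [1/3, 1)
strip the common scale on t: t on [0, 1/2); 2 - t on [1/2, 3/2)
cuts at 2/27: linearity sums the 2 kernel integrals
∫ over [0, 2/27) of 27*t/4·t^(s-1) joins the sum
between 2/27 and 2/9 the integrand is (2 - 27*t/4)·t^(s-1)

on [0, 2/27): 27*t/4
on [2/27, 2/9): 2 - 27*t/4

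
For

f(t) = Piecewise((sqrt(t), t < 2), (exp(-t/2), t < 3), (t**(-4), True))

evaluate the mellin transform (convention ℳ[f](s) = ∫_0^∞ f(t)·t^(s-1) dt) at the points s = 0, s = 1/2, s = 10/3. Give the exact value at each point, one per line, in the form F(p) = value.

slice at 2, 3, transform all 3 pieces, and sum them
on [0, 2) integrate f = sqrt(t) against the kernel
segment 2 to 3 holds exp(-t/2); add its integral
[3, ∞) adds the kernel integral of t**(-4)

F(0) = Ei(-3/2) + 1/324 - Ei(-1) + 2*sqrt(2)
F(1/2) = -sqrt(2)*sqrt(pi)*erfc(sqrt(6)/2) + 2*sqrt(3)/567 + sqrt(2)*sqrt(pi)*erfc(1) + 2
F(10/3) = -8*2**(1/3)*uppergamma(10/3, 3/2) + 3**(1/3)/2 + 48*2**(5/6)/23 + 8*2**(1/3)*uppergamma(10/3, 1)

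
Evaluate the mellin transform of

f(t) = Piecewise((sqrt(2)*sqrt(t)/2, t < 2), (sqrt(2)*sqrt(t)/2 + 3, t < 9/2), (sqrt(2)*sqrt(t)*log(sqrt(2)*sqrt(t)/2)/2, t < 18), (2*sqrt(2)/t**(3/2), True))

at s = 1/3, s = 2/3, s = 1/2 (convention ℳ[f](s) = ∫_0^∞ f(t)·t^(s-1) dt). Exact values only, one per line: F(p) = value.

back out the common scale on t: sqrt(t) on [0, 1); sqrt(t) + 3 on [1, 9/4); sqrt(t)*log(sqrt(t)) on [9/4, 9); …
invert the power substitution to get t on [0, 1); t + 3 on [1, 3/2); t*log(t) on [3/2, 3); …
along the cuts 2, 9/2, 18, ℳ[f](s) splits into 4 integrals
the [0, 2) slice contributes ∫ sqrt(2)*sqrt(t)/2·t^(s-1) dt
∫ over [2, 9/2) of (sqrt(2)*sqrt(t)/2 + 3)·t^(s-1) joins the sum
between 9/2 and 18 the integrand is sqrt(2)*sqrt(t)*log(sqrt(2)*sqrt(t)/2)/2·t^(s-1)
for t in [18, ∞): the term is ∫ 2*sqrt(2)/t**(3/2)·t^(s-1)

F(1/3) = -9*2**(1/3) - 3352*18**(1/3)/1575 + log(2**(9*6**(2/3)/10)*3**(-9*6**(2/3)/10 + 18*18**(1/3)/5)) + 297*6**(2/3)/50
F(2/3) = -2332*12**(1/3)/735 - 9*2**(2/3)/2 - 27*6**(1/3)*log(3)/14 + 27*6**(1/3)*log(2)/14 + 1863*6**(1/3)/196 + 54*12**(1/3)*log(3)/7
F(1/2) = sqrt(2)*(162*log(2) + 143 + 486*log(3))/72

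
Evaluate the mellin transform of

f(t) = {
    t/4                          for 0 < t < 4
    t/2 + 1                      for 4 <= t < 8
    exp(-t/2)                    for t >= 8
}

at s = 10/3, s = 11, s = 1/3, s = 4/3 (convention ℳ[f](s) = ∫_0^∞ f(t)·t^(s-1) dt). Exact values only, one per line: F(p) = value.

F(10/3) = -2208*2**(2/3)/65 + 8*2**(1/3)*uppergamma(10/3, 4) + 81408/65
F(11) = 120234967040/33 + 404609302528*exp(-4)
F(1/3) = -15*2**(2/3)/4 + 2**(1/3)*uppergamma(1/3, 4) + 12
F(4/3) = -33*2**(2/3)/7 + 2*2**(1/3)*uppergamma(4/3, 4) + 276/7

the common scale on t comes off first: t/2 on [0, 2); t + 1 on [2, 4); exp(-t) on [4, ∞)
the common scale on t comes off first: t on [0, 1); 2*t + 1 on [1, 2); exp(-2*t) on [2, ∞)
the 3 pieces separated at 4, 8 each add one integral
for t in [0, 4): the term is ∫ t/4·t^(s-1)
on [4, 8): add ∫ (t/2 + 1)·t^(s-1) dt
[8, ∞) adds the kernel integral of exp(-t/2)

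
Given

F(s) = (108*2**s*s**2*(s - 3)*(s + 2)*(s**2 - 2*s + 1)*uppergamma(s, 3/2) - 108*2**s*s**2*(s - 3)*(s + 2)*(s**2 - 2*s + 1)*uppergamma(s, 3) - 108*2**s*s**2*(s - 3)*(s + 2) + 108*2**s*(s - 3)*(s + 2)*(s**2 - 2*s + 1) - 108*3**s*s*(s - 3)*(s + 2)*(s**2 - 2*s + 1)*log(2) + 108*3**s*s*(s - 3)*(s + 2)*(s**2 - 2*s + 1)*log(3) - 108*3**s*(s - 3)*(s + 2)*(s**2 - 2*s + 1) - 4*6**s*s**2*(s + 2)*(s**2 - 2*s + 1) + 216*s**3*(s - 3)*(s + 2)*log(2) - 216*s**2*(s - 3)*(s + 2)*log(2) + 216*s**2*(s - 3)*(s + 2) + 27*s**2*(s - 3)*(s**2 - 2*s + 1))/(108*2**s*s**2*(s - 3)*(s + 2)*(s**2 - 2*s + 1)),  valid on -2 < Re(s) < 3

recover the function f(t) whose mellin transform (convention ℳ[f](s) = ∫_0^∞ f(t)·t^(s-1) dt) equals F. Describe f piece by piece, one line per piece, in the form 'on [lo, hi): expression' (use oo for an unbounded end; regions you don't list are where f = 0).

on [0, 1/2): t**2
on [1/2, 1): log(t)/t
on [1, 3/2): log(t)
on [3/2, 3): exp(-t)
on [3, oo): t**(-3)

along the cuts 1/2, 1, 3/2, 3, ℳ[f](s) splits into 5 integrals
∫ t**2·t^(s-1) over [0, 1/2)
over [1/2, 1), the kernel integral of log(t)/t enters the sum
segment [1, 3/2) carries log(t); integrate it
∫ exp(-t)·t^(s-1) over [3/2, 3)
∫ over [3, ∞) of t**(-3)·t^(s-1) joins the sum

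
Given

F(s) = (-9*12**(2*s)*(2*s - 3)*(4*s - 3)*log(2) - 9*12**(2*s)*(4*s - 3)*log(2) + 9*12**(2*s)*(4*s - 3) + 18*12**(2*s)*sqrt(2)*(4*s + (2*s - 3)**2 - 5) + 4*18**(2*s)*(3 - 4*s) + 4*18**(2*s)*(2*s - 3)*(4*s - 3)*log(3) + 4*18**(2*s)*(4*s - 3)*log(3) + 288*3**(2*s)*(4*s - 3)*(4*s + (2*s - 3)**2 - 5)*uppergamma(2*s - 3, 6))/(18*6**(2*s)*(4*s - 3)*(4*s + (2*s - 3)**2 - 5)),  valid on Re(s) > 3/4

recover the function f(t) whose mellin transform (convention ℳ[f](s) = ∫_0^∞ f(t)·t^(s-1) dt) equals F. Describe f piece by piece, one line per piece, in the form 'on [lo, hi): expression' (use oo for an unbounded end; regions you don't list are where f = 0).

on [0, 4): t**(-3/4)
on [4, 9): log(sqrt(t))/t
on [9, oo): exp(-2*sqrt(t))/t**(3/2)

invert the shared t-power to get t**(1/4) on [0, 4); log(sqrt(t)) on [4, 9); exp(-2*sqrt(t))/sqrt(t) on [9, ∞)
strip the power substitution: sqrt(t) on [0, 2); log(t) on [2, 3); exp(-2*t)/t on [3, ∞)
strip the shared t-power: t**(3/2) on [0, 2); t*log(t) on [2, 3); exp(-2*t) on [3, ∞)
summing 3 kernel integrals split by 4, 9 yields ℳ[f](s)
on [0, 4) integrate f = t**(-3/4) against the kernel
for t in [4, 9): the term is ∫ log(sqrt(t))/t·t^(s-1)
for t in [9, ∞): the term is ∫ exp(-2*sqrt(t))/t**(3/2)·t^(s-1)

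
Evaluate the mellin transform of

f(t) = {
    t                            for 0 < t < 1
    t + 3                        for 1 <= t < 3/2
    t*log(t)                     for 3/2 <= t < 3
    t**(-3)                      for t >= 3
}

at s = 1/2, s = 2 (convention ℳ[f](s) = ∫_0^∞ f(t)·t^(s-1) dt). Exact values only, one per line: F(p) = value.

F(1/2) = -6 - 178*sqrt(3)/135 + log(2**(sqrt(6)/2)*3**(-sqrt(6)/2 + 2*sqrt(3))) + 23*sqrt(6)/6
F(2) = 17/24 + 9*log(2)/8 + 63*log(3)/8

summing 4 kernel integrals split by 1, 3/2, 3 yields ℳ[f](s)
segment [0, 1) carries t; integrate it
∫ (t + 3)·t^(s-1) over [1, 3/2)
∫ t*log(t)·t^(s-1) over [3/2, 3)
between 3 and ∞ the integrand is t**(-3)·t^(s-1)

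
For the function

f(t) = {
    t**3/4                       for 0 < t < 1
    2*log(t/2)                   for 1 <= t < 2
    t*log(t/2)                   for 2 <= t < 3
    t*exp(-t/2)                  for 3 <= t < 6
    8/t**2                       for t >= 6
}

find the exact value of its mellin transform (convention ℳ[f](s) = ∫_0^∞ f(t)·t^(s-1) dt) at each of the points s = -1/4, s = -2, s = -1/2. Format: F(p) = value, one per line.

remove the shared t-power first: t**2/4 on [0, 1); 2*log(t/2)/t on [1, 2); log(t/2) on [2, 3); …
strip the common scale on t: t**2 on [0, 1/2); log(t)/t on [1/2, 1); log(t) on [1, 3/2); …
along the cuts 1, 2, 3, 6, ℳ[f](s) splits into 5 integrals
[0, 1) adds the kernel integral of t**3/4
segment [1, 2) carries 2*log(t/2); integrate it
segment 2 to 3 holds t*log(t/2); add its integral
∫ t*exp(-t/2)·t^(s-1) over [3, 6)
[6, ∞) adds the kernel integral of 8/t**2

F(-1/4) = -128*2**(3/4)/9 + log(2**(-8 - 4*3**(3/4)/3)*3**(4*3**(3/4)/3)) - 16*3**(3/4)/9 - 2**(3/4)*uppergamma(3/4, 3) + 4*6**(3/4)/243 + 2**(3/4)*uppergamma(3/4, 3/2) + 353/11
F(-2) = -2*log(2)/3 - log(3)/3 - expint(2, 3)/6 + expint(2, 3/2)/3 + 257/324
F(-1/2) = -4*sqrt(3) + log(2**(-4 - 2*sqrt(3))*3**(2*sqrt(3))) - sqrt(2)*sqrt(pi)*erfc(sqrt(3)) + 2*sqrt(6)/135 + sqrt(2)*sqrt(pi)*erfc(sqrt(6)/2) + 81/10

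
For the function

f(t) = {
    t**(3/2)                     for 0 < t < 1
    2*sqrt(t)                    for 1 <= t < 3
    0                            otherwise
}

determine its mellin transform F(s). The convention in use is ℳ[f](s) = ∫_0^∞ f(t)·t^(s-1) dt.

summing 2 kernel integrals split by 1 yields ℳ[f](s)
between 0 and 1 the integrand is t**(3/2)·t^(s-1)
∫ 2*sqrt(t)·t^(s-1) over [1, 3)

(4*sqrt(3)*3**s*(2*s + 3) - 4*s - 10)/((2*s + 1)*(2*s + 3))
  Re(s) > -3/2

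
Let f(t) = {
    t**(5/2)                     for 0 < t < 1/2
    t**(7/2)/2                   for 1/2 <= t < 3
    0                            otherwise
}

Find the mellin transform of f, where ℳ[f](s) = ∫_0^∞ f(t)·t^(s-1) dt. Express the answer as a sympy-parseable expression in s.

(-2**(-s - 7/2)*(2*s + 5) + 2*2**(-s - 5/2)*(2*s + 7) + 3**(s + 7/2)*(2*s + 5))/((2*s + 5)*(2*s + 7))
  Re(s) > -5/2

linearity at 1/2 turns ℳ[f](s) into 2 summed integrals
on [0, 1/2): add ∫ t**(5/2)·t^(s-1) dt
[1/2, 3) adds the kernel integral of t**(7/2)/2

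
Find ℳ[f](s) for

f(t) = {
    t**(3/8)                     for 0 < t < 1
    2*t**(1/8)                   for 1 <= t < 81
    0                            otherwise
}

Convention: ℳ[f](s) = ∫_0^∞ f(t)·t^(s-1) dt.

8*(2*3**(4*s + 1/2)*(8*s + 3) - 8*s - 5)/((8*s + 1)*(8*s + 3))
  Re(s) > -3/8

undo the power substitution: t**(3/4) on [0, 1); 2*t**(1/4) on [1, 9)
invert the power substitution to get t**(3/2) on [0, 1); 2*sqrt(t) on [1, 3)
slice at 1, transform all 2 pieces, and sum them
∫ over [0, 1) of t**(3/8)·t^(s-1) joins the sum
segment [1, 81) carries 2*t**(1/8); integrate it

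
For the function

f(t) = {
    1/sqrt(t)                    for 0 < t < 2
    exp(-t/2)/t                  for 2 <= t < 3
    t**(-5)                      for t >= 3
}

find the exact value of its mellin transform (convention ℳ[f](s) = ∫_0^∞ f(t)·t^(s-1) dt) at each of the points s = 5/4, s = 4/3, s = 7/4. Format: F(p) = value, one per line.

remove the shared t-power first: sqrt(t) on [0, 2); exp(-t/2) on [2, 3); t**(-4) on [3, ∞)
integrate the 3 segments split at 2, 3, then add the results
on [0, 2): add ∫ 1/sqrt(t)·t^(s-1) dt
piece [2, 3): integrate exp(-t/2)/t against the kernel
on [3, ∞): add ∫ t**(-5)·t^(s-1) dt

F(5/4) = -2**(1/4)*uppergamma(1/4, 3/2) + 4*3**(1/4)/1215 + 2**(1/4)*uppergamma(1/4, 1) + 4*2**(3/4)/3
F(4/3) = -2**(1/3)*uppergamma(1/3, 3/2) + 3**(1/3)/297 + 2**(1/3)*uppergamma(1/3, 1) + 6*2**(5/6)/5
F(7/4) = -2**(3/4)*uppergamma(3/4, 3/2) + 4*3**(3/4)/1053 + 2**(3/4)*uppergamma(3/4, 1) + 8*2**(1/4)/5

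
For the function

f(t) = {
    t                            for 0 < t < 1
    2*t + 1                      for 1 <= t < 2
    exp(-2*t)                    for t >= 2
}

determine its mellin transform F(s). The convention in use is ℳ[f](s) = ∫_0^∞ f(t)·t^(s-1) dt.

split f at 1, 2: ℳ[f](s) collects 3 kernel integrals
between 0 and 1 the integrand is t·t^(s-1)
for t in [1, 2): the term is ∫ (2*t + 1)·t^(s-1)
segment [2, ∞) carries exp(-2*t); integrate it

(2**s*s*(s + 1)*uppergamma(s, 4) - 2*4**s*s - 4**s + 5*8**s*s + 8**s)/(4**s*s*(s + 1))
  Re(s) > -1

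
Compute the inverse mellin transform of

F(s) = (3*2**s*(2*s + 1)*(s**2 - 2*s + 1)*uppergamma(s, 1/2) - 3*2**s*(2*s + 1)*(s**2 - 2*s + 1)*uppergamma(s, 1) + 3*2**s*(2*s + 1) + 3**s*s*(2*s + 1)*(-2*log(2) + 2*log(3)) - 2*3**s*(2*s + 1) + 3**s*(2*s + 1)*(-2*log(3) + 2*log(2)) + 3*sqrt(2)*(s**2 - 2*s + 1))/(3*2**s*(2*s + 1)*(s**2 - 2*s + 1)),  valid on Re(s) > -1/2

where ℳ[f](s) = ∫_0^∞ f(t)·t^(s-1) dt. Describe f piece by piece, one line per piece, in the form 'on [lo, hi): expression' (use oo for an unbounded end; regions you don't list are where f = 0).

cuts at 1/2, 1: linearity sums the 3 kernel integrals
on [0, 1/2) integrate f = sqrt(t) against the kernel
for t in [1/2, 1): the term is ∫ exp(-t)·t^(s-1)
segment [1, 3/2) carries log(t)/t; integrate it

on [0, 1/2): sqrt(t)
on [1/2, 1): exp(-t)
on [1, 3/2): log(t)/t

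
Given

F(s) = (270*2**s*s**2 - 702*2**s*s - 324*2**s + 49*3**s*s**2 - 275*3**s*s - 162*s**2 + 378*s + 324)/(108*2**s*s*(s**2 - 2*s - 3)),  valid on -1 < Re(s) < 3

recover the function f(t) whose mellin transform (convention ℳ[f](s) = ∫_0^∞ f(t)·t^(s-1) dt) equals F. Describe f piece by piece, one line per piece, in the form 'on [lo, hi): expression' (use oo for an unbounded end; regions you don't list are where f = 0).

on [0, 1/2): t
on [1/2, 1): 2*t + 1
on [1, 3/2): t/2
on [3/2, oo): t**(-3)

f breaks at 1/2, 1, 3/2 into 4 integrals to sum
on [0, 1/2): add ∫ t·t^(s-1) dt
for t in [1/2, 1): the term is ∫ (2*t + 1)·t^(s-1)
the [1, 3/2) slice contributes ∫ t/2·t^(s-1) dt
between 3/2 and ∞ the integrand is t**(-3)·t^(s-1)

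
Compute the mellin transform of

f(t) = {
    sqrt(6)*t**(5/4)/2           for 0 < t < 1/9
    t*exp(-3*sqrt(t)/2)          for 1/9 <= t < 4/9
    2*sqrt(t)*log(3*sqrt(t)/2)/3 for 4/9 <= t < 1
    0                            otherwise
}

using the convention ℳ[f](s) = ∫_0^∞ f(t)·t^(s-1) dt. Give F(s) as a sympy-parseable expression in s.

strip the power substitution: sqrt(6)*t**(5/2)/2 on [0, 1/3); t**2*exp(-3*t/2) on [1/3, 2/3); 2*t*log(3*t/2)/3 on [2/3, 1)
back out the shared t-power: sqrt(6)*sqrt(t)/2 on [0, 1/3); exp(-3*t/2) on [1/3, 2/3); 2*log(3*t/2)/(3*t) on [2/3, 1)
invert the common scale on t to get sqrt(t) on [0, 1/2); exp(-t) on [1/2, 1); log(t)/t on [1, 3/2)
the 3 pieces separated at 1/9, 4/9 each add one integral
on [0, 1/9): add ∫ sqrt(6)*t**(5/4)/2·t^(s-1) dt
on [1/9, 4/9) integrate f = t*exp(-3*sqrt(t)/2) against the kernel
[4/9, 1) adds the kernel integral of 2*sqrt(t)*log(3*sqrt(t)/2)/3

2*(4*2**(2*s)*(4*s + 5)*(4*s - 4*(s + 1)**2 + 3)*uppergamma(2*s + 2, 1/2) - 4*2**(2*s)*(4*s + 5)*(4*s - 4*(s + 1)**2 + 3)*uppergamma(2*s + 2, 1) - 4*2**(2*s)*(4*s + 5) + 3**(2*s)*(s + 1)*(4*s + 5)*(-12*log(3) + 12*log(2)) + 3**(2*s)*(4*s + 5)*(-6*log(2) + 6*log(3)) + 6*3**(2*s)*(4*s + 5) + sqrt(2)*(4*s - 4*(s + 1)**2 + 3))/(9*3**(2*s)*(4*s + 5)*(4*s - 4*(s + 1)**2 + 3))
  Re(s) > -5/4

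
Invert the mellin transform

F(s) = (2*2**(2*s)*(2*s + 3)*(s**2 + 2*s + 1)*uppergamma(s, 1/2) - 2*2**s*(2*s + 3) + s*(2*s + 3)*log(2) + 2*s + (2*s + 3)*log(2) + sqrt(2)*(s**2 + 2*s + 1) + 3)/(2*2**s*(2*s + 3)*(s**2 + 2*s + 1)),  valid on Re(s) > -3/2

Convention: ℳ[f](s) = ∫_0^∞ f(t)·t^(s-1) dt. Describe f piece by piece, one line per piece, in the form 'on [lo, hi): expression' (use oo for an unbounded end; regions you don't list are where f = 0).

cuts at 1/2, 1: linearity sums the 3 kernel integrals
for t in [0, 1/2): the term is ∫ t**(3/2)·t^(s-1)
∫ t*log(t)·t^(s-1) over [1/2, 1)
piece [1, ∞): integrate exp(-t/2) against the kernel

on [0, 1/2): t**(3/2)
on [1/2, 1): t*log(t)
on [1, oo): exp(-t/2)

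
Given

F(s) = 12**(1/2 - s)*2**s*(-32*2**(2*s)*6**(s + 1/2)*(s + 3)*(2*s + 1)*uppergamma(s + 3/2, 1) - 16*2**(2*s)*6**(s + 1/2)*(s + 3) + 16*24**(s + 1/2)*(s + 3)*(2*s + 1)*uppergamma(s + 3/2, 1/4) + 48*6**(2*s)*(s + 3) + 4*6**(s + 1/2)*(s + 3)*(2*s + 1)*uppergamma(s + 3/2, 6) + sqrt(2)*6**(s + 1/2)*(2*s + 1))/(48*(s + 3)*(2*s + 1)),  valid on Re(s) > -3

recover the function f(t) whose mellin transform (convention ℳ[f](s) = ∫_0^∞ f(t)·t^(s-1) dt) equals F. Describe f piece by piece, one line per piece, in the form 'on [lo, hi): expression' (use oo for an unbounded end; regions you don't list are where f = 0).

back out the shared t-power: t**2/4 on [0, 1); sqrt(2)*sqrt(t)*exp(-t/4)/2 on [1, 4); sqrt(2)/(2*sqrt(t)) on [4, 6); …
remove the common scale on t first: t**2 on [0, 1/2); sqrt(t)*exp(-t/2) on [1/2, 2); 1/(2*sqrt(t)) on [2, 3); …
strip the shared t-power: t**(3/2) on [0, 1/2); exp(-t/2) on [1/2, 2); 1/(2*t) on [2, 3); …
slice at 1, 4, 6, transform all 4 pieces, and sum them
segment [0, 1) carries t**3/4; integrate it
piece [1, 4): integrate sqrt(2)*t**(3/2)*exp(-t/4)/2 against the kernel
∫ over [4, 6) of sqrt(2)*sqrt(t)/2·t^(s-1) joins the sum
between 6 and ∞ the integrand is sqrt(2)*t**(3/2)*exp(-t)/2·t^(s-1)

on [0, 1): t**3/4
on [1, 4): sqrt(2)*t**(3/2)*exp(-t/4)/2
on [4, 6): sqrt(2)*sqrt(t)/2
on [6, oo): sqrt(2)*t**(3/2)*exp(-t)/2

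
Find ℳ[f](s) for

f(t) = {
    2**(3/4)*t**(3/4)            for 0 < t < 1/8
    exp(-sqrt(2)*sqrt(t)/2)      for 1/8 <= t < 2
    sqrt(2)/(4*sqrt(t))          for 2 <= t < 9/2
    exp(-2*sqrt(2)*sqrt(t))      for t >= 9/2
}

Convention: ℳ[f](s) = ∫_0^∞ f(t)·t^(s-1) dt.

(2*1296**s*(4*s + 3) + 12*576**s*(2*s - 1)*(4*s + 3)*uppergamma(2*s, 1/4) - 12*576**s*(2*s - 1)*(4*s + 3)*uppergamma(2*s, 1) - 3*576**s*(4*s + 3) + 12*6**(2*s)*(2*s - 1)*(4*s + 3)*uppergamma(2*s, 6) + 6*sqrt(2)*6**(2*s)*(2*s - 1))/(6*288**s*(2*s - 1)*(4*s + 3))
  Re(s) > -3/4

remove the common scale on t first: t**(3/4) on [0, 1/4); exp(-sqrt(t)/2) on [1/4, 4); 1/(2*sqrt(t)) on [4, 9); …
the power substitution comes off first: t**(3/2) on [0, 1/2); exp(-t/2) on [1/2, 2); 1/(2*t) on [2, 3); …
linearity at 1/8, 2, 9/2 turns ℳ[f](s) into 4 summed integrals
∫ over [0, 1/8) of 2**(3/4)*t**(3/4)·t^(s-1) joins the sum
for t in [1/8, 2): the term is ∫ exp(-sqrt(2)*sqrt(t)/2)·t^(s-1)
the [2, 9/2) slice contributes ∫ sqrt(2)/(4*sqrt(t))·t^(s-1) dt
over [9/2, ∞), the kernel integral of exp(-2*sqrt(2)*sqrt(t)) enters the sum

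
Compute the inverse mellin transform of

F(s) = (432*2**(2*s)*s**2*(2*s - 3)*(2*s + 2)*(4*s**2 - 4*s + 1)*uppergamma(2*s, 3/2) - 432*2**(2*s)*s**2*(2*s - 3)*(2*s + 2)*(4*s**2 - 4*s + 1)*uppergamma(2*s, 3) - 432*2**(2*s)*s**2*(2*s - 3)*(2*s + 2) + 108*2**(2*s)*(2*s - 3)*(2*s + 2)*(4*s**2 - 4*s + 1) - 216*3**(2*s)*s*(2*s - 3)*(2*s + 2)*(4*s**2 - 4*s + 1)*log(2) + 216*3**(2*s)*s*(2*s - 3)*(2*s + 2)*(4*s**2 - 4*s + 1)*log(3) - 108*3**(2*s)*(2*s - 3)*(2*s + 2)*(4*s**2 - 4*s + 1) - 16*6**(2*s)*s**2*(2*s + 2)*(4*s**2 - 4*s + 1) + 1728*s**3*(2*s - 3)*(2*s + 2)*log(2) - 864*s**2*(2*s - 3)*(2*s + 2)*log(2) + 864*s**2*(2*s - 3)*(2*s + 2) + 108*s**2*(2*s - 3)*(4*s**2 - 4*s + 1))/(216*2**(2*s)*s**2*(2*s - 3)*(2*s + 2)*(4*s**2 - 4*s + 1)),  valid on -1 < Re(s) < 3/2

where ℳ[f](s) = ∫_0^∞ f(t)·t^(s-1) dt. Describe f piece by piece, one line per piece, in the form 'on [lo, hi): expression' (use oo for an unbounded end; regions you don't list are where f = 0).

on [0, 1/4): t
on [1/4, 1): log(sqrt(t))/sqrt(t)
on [1, 9/4): log(sqrt(t))
on [9/4, 9): exp(-sqrt(t))
on [9, oo): t**(-3/2)

invert the power substitution to get t**2 on [0, 1/2); log(t)/t on [1/2, 1); log(t) on [1, 3/2); …
linearity at 1/4, 1, 9/4, 9 turns ℳ[f](s) into 5 summed integrals
over [0, 1/4), the kernel integral of t enters the sum
on [1/4, 1) integrate f = log(sqrt(t))/sqrt(t) against the kernel
piece [1, 9/4): integrate log(sqrt(t)) against the kernel
over [9/4, 9), the kernel integral of exp(-sqrt(t)) enters the sum
piece [9, ∞): integrate t**(-3/2) against the kernel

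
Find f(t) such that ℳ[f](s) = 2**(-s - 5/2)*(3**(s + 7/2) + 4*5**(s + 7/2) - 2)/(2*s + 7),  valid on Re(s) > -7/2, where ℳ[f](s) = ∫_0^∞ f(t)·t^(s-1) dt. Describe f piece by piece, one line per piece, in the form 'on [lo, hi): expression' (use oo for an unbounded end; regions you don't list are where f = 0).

treat the 3 regions marked off by 1/2, 3/2 separately and sum
over [0, 1/2), the kernel integral of 3*t**(7/2) enters the sum
[1/2, 3/2) adds the kernel integral of 5*t**(7/2)
segment [3/2, 5/2) carries 4*t**(7/2); integrate it

on [0, 1/2): 3*t**(7/2)
on [1/2, 3/2): 5*t**(7/2)
on [3/2, 5/2): 4*t**(7/2)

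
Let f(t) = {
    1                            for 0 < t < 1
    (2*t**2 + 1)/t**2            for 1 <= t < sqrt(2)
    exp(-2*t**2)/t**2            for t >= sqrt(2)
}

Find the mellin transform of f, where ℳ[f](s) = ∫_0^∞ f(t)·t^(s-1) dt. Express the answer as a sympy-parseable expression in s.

undo the power substitution: 1 on [0, 1); (2*t + 1)/t on [1, 2); exp(-2*t)/t on [2, ∞)
remove the shared t-power first: t on [0, 1); 2*t + 1 on [1, 2); exp(-2*t) on [2, ∞)
treat the 3 regions marked off by 1, sqrt(2) separately and sum
segment [0, 1) carries 1; integrate it
∫ over [1, sqrt(2)) of (2*t**2 + 1)/t**2·t^(s-1) joins the sum
[sqrt(2), ∞) adds the kernel integral of exp(-2*t**2)/t**2

(-4*2**(s/2)*s + 4*2**(s/2) + 5*2**s*s - 8*2**s + 2*s**2*uppergamma(s/2 - 1, 4) - 4*s*uppergamma(s/2 - 1, 4))/(2*2**(s/2)*s*(s - 2))
  Re(s) > 0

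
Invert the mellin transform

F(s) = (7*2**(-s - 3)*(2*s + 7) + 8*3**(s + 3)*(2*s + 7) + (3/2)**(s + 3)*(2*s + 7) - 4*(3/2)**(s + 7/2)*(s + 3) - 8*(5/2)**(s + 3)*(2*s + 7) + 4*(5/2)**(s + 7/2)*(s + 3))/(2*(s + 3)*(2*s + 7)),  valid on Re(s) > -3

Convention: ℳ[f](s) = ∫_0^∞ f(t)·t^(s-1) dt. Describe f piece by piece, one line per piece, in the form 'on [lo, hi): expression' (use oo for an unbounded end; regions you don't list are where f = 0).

decompose at 1/2, 3/2, 5/2; ℳ[f](s) sums the 4 pieces' integrals
between 0 and 1/2 the integrand is 4*t**3·t^(s-1)
segment 1/2 to 3/2 holds t**3/2; add its integral
for t in [3/2, 5/2): the term is ∫ t**(7/2)·t^(s-1)
segment 5/2 to 3 holds 4*t**3; add its integral

on [0, 1/2): 4*t**3
on [1/2, 3/2): t**3/2
on [3/2, 5/2): t**(7/2)
on [5/2, 3): 4*t**3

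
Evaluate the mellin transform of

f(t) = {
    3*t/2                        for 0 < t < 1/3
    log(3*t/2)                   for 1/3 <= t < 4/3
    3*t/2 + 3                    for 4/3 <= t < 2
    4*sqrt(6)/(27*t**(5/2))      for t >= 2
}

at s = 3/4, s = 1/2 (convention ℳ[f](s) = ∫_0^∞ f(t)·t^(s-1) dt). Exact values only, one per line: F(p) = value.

peel off the common scale on t: t on [0, 1/2); log(t) on [1/2, 2); t + 3 on [2, 3); …
integrate the 4 segments split at 1/3, 4/3, 2, then add the results
[0, 1/3) adds the kernel integral of 3*t/2
on [1/3, 4/3) integrate f = log(3*t/2) against the kernel
∫ (3*t/2 + 3)·t^(s-1) over [4/3, 2)
for t in [2, ∞): the term is ∫ 4*sqrt(6)/(27*t**(5/2))·t^(s-1)

F(3/4) = 2*3**(1/4)*(-436*sqrt(2) + 2*2**(3/4)*3**(1/4) + 65 + log(2**(42 + 84*sqrt(2))) + 180*6**(3/4))/189
F(1/2) = sqrt(3)*(-330 + sqrt(2) + 108*log(2) + 144*sqrt(6))/54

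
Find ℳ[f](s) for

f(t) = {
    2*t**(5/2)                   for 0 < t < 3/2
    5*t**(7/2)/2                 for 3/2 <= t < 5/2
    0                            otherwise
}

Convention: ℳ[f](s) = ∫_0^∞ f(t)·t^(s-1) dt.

slice at 3/2, transform all 2 pieces, and sum them
between 0 and 3/2 the integrand is 2*t**(5/2)·t^(s-1)
on [3/2, 5/2) integrate f = 5*t**(7/2)/2 against the kernel

(4*(3/2)**(s + 5/2)*(2*s + 7) - 5*(3/2)**(s + 7/2)*(2*s + 5) + 5*(5/2)**(s + 7/2)*(2*s + 5))/((2*s + 5)*(2*s + 7))
  Re(s) > -5/2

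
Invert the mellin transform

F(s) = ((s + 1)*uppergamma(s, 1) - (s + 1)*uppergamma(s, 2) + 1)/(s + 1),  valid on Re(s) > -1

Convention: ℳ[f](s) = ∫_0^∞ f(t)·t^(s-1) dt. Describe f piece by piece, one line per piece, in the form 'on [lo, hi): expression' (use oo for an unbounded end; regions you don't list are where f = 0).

linearity at 1 turns ℳ[f](s) into 2 summed integrals
the [0, 1) slice contributes ∫ t·t^(s-1) dt
for t in [1, 2): the term is ∫ exp(-t)·t^(s-1)

on [0, 1): t
on [1, 2): exp(-t)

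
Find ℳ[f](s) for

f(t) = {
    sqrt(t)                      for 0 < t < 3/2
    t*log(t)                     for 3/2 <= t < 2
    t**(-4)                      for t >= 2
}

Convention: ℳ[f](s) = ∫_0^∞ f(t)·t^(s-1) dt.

integrate the 3 segments split at 3/2, 2, then add the results
on [0, 3/2) integrate f = sqrt(t) against the kernel
∫ t*log(t)·t^(s-1) over [3/2, 2)
on [2, ∞): add ∫ t**(-4)·t^(s-1) dt

(-32*2**(2*s)*(s - 4)*(2*s + 1) + 3**s*s*(s - 4)*(2*s + 1)*(-24*log(3) + 24*log(2)) + 3**s*(s - 4)*(2*s + 1)*(-24*log(3) + 24*log(2)) + 24*3**s*(s - 4)*(2*s + 1) + 16*3**s*sqrt(6)*(s - 4)*(s**2 + 2*s + 1) + 32*4**s*s*(s - 4)*(2*s + 1)*log(2) + 32*4**s*(s - 4)*(2*s + 1)*log(2) - 4**s*(2*s + 1)*(s**2 + 2*s + 1))/(16*2**s*(s - 4)*(2*s + 1)*(s**2 + 2*s + 1))
  -1/2 < Re(s) < 4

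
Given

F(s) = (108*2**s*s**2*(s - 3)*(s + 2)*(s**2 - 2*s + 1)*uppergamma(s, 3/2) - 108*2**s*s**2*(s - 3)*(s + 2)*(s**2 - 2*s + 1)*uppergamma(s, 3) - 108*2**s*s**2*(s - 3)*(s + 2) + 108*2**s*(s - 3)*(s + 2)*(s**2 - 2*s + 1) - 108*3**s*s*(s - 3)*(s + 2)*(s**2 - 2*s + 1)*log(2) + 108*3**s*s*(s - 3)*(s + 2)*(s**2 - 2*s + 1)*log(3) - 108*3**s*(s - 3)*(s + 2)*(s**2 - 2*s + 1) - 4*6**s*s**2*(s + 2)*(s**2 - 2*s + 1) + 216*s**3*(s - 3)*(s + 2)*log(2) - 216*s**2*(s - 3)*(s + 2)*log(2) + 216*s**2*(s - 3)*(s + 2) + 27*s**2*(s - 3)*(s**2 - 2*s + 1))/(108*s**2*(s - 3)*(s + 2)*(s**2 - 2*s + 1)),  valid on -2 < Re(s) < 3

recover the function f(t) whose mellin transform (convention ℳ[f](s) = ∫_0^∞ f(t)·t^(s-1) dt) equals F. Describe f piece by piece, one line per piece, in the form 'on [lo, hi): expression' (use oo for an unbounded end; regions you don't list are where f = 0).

back out the common scale on t: t**2 on [0, 1/2); log(t)/t on [1/2, 1); log(t) on [1, 3/2); …
summing 5 kernel integrals split by 1, 2, 3, 6 yields ℳ[f](s)
∫ t**2/4·t^(s-1) over [0, 1)
on [1, 2) integrate f = 2*log(t/2)/t against the kernel
over [2, 3), the kernel integral of log(t/2) enters the sum
over [3, 6), the kernel integral of exp(-t/2) enters the sum
piece [6, ∞): integrate 8/t**3 against the kernel

on [0, 1): t**2/4
on [1, 2): 2*log(t/2)/t
on [2, 3): log(t/2)
on [3, 6): exp(-t/2)
on [6, oo): 8/t**3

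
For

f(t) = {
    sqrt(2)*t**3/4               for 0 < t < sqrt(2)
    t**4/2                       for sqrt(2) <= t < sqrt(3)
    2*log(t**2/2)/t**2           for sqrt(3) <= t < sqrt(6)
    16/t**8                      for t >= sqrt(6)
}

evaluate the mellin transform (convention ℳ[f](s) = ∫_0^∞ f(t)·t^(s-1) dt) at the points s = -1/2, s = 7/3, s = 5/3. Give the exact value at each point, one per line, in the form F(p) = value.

F(-1/2) = -3*2**(3/4)/35 - 4*3**(3/4)*log(2)/45 - 6**(3/4)*log(3)/45 - 1811*6**(3/4)/103275 + 4*3**(3/4)*log(3)/45 + 787*3**(3/4)/1575
F(7/3) = -5506*6**(1/6)/153 - 39*2**(1/6)/152 + log(2**(6*3**(1/6))*3**(-6*3**(1/6) + 6*6**(1/6))) + 1449*3**(1/6)/38
F(5/3) = -3077*6**(5/6)/513 + log(3**(-6**(5/6) + 2*3**(5/6))/2**(2*3**(5/6))) - 33*2**(5/6)/238 + 435*3**(5/6)/34

invert the power substitution to get sqrt(2)*t**(3/2)/4 on [0, 2); t**2/2 on [2, 3); 2*log(t/2)/t on [3, 6); …
peel off the common scale on t: t**(3/2) on [0, 1); 2*t**2 on [1, 3/2); log(t)/t on [3/2, 3); …
slice at sqrt(2), sqrt(3), sqrt(6), transform all 4 pieces, and sum them
over [0, sqrt(2)), the kernel integral of sqrt(2)*t**3/4 enters the sum
for t in [sqrt(2), sqrt(3)): the term is ∫ t**4/2·t^(s-1)
between sqrt(3) and sqrt(6) the integrand is 2*log(t**2/2)/t**2·t^(s-1)
on [sqrt(6), ∞): add ∫ 16/t**8·t^(s-1) dt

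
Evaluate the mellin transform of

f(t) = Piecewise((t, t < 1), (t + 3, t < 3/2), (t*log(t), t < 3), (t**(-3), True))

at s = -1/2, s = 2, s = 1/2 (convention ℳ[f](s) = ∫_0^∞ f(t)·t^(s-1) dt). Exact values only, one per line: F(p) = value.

summing 4 kernel integrals split by 1, 3/2, 3 yields ℳ[f](s)
piece [0, 1): integrate t against the kernel
∫ over [1, 3/2) of (t + 3)·t^(s-1) joins the sum
the [3/2, 3) slice contributes ∫ t*log(t)·t^(s-1) dt
on [3, ∞): add ∫ t**(-3)·t^(s-1) dt

F(-1/2) = -2266*sqrt(3)/567 + sqrt(6) + log(2**(sqrt(6))*3**(-sqrt(6) + 2*sqrt(3))) + 6
F(2) = 17/24 + 9*log(2)/8 + 63*log(3)/8
F(1/2) = -6 - 178*sqrt(3)/135 + log(2**(sqrt(6)/2)*3**(-sqrt(6)/2 + 2*sqrt(3))) + 23*sqrt(6)/6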